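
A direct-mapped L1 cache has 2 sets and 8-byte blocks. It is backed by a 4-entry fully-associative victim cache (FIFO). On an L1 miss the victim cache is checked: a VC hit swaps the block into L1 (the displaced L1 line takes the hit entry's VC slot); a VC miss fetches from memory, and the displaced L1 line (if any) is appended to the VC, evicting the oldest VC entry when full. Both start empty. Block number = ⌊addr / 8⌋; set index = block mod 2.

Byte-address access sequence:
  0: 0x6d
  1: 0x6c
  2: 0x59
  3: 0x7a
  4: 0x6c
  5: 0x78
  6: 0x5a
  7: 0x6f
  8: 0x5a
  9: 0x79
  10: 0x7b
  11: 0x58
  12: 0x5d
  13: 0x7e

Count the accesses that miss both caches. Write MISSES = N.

MISSES = 3

0: 0x6d (blk 13, set 1) → MISS  vc=[]
1: 0x6c (blk 13, set 1) → L1-HIT  vc=[]
2: 0x59 (blk 11, set 1) → MISS  vc=[13]
3: 0x7a (blk 15, set 1) → MISS  vc=[13, 11]
4: 0x6c (blk 13, set 1) → VC-HIT  vc=[15, 11]
5: 0x78 (blk 15, set 1) → VC-HIT  vc=[13, 11]
6: 0x5a (blk 11, set 1) → VC-HIT  vc=[13, 15]
7: 0x6f (blk 13, set 1) → VC-HIT  vc=[11, 15]
8: 0x5a (blk 11, set 1) → VC-HIT  vc=[13, 15]
9: 0x79 (blk 15, set 1) → VC-HIT  vc=[13, 11]
10: 0x7b (blk 15, set 1) → L1-HIT  vc=[13, 11]
11: 0x58 (blk 11, set 1) → VC-HIT  vc=[13, 15]
12: 0x5d (blk 11, set 1) → L1-HIT  vc=[13, 15]
13: 0x7e (blk 15, set 1) → VC-HIT  vc=[13, 11]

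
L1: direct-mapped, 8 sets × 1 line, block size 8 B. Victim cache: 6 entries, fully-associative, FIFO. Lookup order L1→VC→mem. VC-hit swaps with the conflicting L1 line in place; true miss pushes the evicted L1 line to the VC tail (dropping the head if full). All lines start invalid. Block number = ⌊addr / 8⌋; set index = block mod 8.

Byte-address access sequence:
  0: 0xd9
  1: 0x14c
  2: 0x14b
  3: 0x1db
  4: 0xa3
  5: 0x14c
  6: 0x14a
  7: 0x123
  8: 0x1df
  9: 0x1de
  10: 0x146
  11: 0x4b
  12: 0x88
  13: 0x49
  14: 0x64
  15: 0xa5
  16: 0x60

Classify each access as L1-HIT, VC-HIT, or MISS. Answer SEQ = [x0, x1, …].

SEQ = [MISS, MISS, L1-HIT, MISS, MISS, L1-HIT, L1-HIT, MISS, L1-HIT, L1-HIT, MISS, MISS, MISS, VC-HIT, MISS, VC-HIT, VC-HIT]

  [0] addr=0xd9 blk=27 s=3: MISS | VC []
  [1] addr=0x14c blk=41 s=1: MISS | VC []
  [2] addr=0x14b blk=41 s=1: L1-HIT | VC []
  [3] addr=0x1db blk=59 s=3: MISS | VC [27]
  [4] addr=0xa3 blk=20 s=4: MISS | VC [27]
  [5] addr=0x14c blk=41 s=1: L1-HIT | VC [27]
  [6] addr=0x14a blk=41 s=1: L1-HIT | VC [27]
  [7] addr=0x123 blk=36 s=4: MISS | VC [27, 20]
  [8] addr=0x1df blk=59 s=3: L1-HIT | VC [27, 20]
  [9] addr=0x1de blk=59 s=3: L1-HIT | VC [27, 20]
  [10] addr=0x146 blk=40 s=0: MISS | VC [27, 20]
  [11] addr=0x4b blk=9 s=1: MISS | VC [27, 20, 41]
  [12] addr=0x88 blk=17 s=1: MISS | VC [27, 20, 41, 9]
  [13] addr=0x49 blk=9 s=1: VC-HIT | VC [27, 20, 41, 17]
  [14] addr=0x64 blk=12 s=4: MISS | VC [27, 20, 41, 17, 36]
  [15] addr=0xa5 blk=20 s=4: VC-HIT | VC [27, 12, 41, 17, 36]
  [16] addr=0x60 blk=12 s=4: VC-HIT | VC [27, 20, 41, 17, 36]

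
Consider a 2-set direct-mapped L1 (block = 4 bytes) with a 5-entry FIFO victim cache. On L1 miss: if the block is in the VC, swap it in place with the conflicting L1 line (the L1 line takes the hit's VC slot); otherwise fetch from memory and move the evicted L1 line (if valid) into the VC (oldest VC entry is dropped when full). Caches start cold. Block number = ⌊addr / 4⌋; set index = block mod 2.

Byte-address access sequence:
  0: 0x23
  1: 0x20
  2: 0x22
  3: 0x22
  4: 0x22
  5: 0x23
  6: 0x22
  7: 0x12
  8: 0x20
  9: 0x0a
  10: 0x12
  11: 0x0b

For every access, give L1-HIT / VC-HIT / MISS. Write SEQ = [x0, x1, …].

SEQ = [MISS, L1-HIT, L1-HIT, L1-HIT, L1-HIT, L1-HIT, L1-HIT, MISS, VC-HIT, MISS, VC-HIT, VC-HIT]

  [0] addr=0x23 blk=8 s=0: MISS | VC []
  [1] addr=0x20 blk=8 s=0: L1-HIT | VC []
  [2] addr=0x22 blk=8 s=0: L1-HIT | VC []
  [3] addr=0x22 blk=8 s=0: L1-HIT | VC []
  [4] addr=0x22 blk=8 s=0: L1-HIT | VC []
  [5] addr=0x23 blk=8 s=0: L1-HIT | VC []
  [6] addr=0x22 blk=8 s=0: L1-HIT | VC []
  [7] addr=0x12 blk=4 s=0: MISS | VC [8]
  [8] addr=0x20 blk=8 s=0: VC-HIT | VC [4]
  [9] addr=0xa blk=2 s=0: MISS | VC [4, 8]
  [10] addr=0x12 blk=4 s=0: VC-HIT | VC [2, 8]
  [11] addr=0xb blk=2 s=0: VC-HIT | VC [4, 8]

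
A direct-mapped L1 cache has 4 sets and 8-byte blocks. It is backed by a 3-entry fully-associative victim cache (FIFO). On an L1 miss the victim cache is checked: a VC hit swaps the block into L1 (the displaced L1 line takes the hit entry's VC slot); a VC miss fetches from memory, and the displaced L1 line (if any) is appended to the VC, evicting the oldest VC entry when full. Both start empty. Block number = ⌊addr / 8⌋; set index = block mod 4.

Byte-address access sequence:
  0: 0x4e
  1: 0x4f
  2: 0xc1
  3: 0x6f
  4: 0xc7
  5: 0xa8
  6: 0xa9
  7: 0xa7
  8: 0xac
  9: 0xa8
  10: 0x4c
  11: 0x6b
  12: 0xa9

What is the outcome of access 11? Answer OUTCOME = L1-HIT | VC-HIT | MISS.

#0 0x4e→b9/s1 MISS; vc=[]
#1 0x4f→b9/s1 L1-HIT; vc=[]
#2 0xc1→b24/s0 MISS; vc=[]
#3 0x6f→b13/s1 MISS; vc=[9]
#4 0xc7→b24/s0 L1-HIT; vc=[9]
#5 0xa8→b21/s1 MISS; vc=[9,13]
#6 0xa9→b21/s1 L1-HIT; vc=[9,13]
#7 0xa7→b20/s0 MISS; vc=[9,13,24]
#8 0xac→b21/s1 L1-HIT; vc=[9,13,24]
#9 0xa8→b21/s1 L1-HIT; vc=[9,13,24]
#10 0x4c→b9/s1 VC-HIT; vc=[21,13,24]
#11 0x6b→b13/s1 VC-HIT; vc=[21,9,24]
#12 0xa9→b21/s1 VC-HIT; vc=[13,9,24]

OUTCOME = VC-HIT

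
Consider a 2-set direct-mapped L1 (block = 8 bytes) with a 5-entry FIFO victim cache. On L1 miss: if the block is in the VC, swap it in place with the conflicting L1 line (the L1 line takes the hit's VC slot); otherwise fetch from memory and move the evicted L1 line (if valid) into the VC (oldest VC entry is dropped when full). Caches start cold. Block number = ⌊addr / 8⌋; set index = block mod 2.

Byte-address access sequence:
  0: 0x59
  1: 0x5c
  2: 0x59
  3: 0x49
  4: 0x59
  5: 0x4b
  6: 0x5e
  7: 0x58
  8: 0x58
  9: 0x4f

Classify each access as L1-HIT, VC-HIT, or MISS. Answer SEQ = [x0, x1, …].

SEQ = [MISS, L1-HIT, L1-HIT, MISS, VC-HIT, VC-HIT, VC-HIT, L1-HIT, L1-HIT, VC-HIT]

  [0] addr=0x59 blk=11 s=1: MISS | VC []
  [1] addr=0x5c blk=11 s=1: L1-HIT | VC []
  [2] addr=0x59 blk=11 s=1: L1-HIT | VC []
  [3] addr=0x49 blk=9 s=1: MISS | VC [11]
  [4] addr=0x59 blk=11 s=1: VC-HIT | VC [9]
  [5] addr=0x4b blk=9 s=1: VC-HIT | VC [11]
  [6] addr=0x5e blk=11 s=1: VC-HIT | VC [9]
  [7] addr=0x58 blk=11 s=1: L1-HIT | VC [9]
  [8] addr=0x58 blk=11 s=1: L1-HIT | VC [9]
  [9] addr=0x4f blk=9 s=1: VC-HIT | VC [11]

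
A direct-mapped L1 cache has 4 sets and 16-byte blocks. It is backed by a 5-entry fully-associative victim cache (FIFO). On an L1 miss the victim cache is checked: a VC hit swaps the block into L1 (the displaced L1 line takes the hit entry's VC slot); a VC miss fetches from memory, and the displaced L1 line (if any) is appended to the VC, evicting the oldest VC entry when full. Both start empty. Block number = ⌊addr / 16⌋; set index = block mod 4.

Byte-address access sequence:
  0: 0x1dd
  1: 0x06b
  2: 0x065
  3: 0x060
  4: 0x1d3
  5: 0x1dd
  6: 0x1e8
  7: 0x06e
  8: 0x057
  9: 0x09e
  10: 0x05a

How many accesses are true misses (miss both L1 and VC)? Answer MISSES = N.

MISSES = 5

#0 0x1dd→b29/s1 MISS; vc=[]
#1 0x6b→b6/s2 MISS; vc=[]
#2 0x65→b6/s2 L1-HIT; vc=[]
#3 0x60→b6/s2 L1-HIT; vc=[]
#4 0x1d3→b29/s1 L1-HIT; vc=[]
#5 0x1dd→b29/s1 L1-HIT; vc=[]
#6 0x1e8→b30/s2 MISS; vc=[6]
#7 0x6e→b6/s2 VC-HIT; vc=[30]
#8 0x57→b5/s1 MISS; vc=[30,29]
#9 0x9e→b9/s1 MISS; vc=[30,29,5]
#10 0x5a→b5/s1 VC-HIT; vc=[30,29,9]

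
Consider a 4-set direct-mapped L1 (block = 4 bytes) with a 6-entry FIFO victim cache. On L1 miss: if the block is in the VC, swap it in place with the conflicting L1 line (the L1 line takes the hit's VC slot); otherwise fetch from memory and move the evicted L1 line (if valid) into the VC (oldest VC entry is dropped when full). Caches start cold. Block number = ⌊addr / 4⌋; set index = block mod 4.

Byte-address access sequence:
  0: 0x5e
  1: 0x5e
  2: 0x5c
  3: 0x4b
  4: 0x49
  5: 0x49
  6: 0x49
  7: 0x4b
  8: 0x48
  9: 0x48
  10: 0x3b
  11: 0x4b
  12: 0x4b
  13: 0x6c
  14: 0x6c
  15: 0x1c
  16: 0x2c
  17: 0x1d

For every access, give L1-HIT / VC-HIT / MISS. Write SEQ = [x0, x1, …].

0: 0x5e (blk 23, set 3) → MISS  vc=[]
1: 0x5e (blk 23, set 3) → L1-HIT  vc=[]
2: 0x5c (blk 23, set 3) → L1-HIT  vc=[]
3: 0x4b (blk 18, set 2) → MISS  vc=[]
4: 0x49 (blk 18, set 2) → L1-HIT  vc=[]
5: 0x49 (blk 18, set 2) → L1-HIT  vc=[]
6: 0x49 (blk 18, set 2) → L1-HIT  vc=[]
7: 0x4b (blk 18, set 2) → L1-HIT  vc=[]
8: 0x48 (blk 18, set 2) → L1-HIT  vc=[]
9: 0x48 (blk 18, set 2) → L1-HIT  vc=[]
10: 0x3b (blk 14, set 2) → MISS  vc=[18]
11: 0x4b (blk 18, set 2) → VC-HIT  vc=[14]
12: 0x4b (blk 18, set 2) → L1-HIT  vc=[14]
13: 0x6c (blk 27, set 3) → MISS  vc=[14, 23]
14: 0x6c (blk 27, set 3) → L1-HIT  vc=[14, 23]
15: 0x1c (blk 7, set 3) → MISS  vc=[14, 23, 27]
16: 0x2c (blk 11, set 3) → MISS  vc=[14, 23, 27, 7]
17: 0x1d (blk 7, set 3) → VC-HIT  vc=[14, 23, 27, 11]

SEQ = [MISS, L1-HIT, L1-HIT, MISS, L1-HIT, L1-HIT, L1-HIT, L1-HIT, L1-HIT, L1-HIT, MISS, VC-HIT, L1-HIT, MISS, L1-HIT, MISS, MISS, VC-HIT]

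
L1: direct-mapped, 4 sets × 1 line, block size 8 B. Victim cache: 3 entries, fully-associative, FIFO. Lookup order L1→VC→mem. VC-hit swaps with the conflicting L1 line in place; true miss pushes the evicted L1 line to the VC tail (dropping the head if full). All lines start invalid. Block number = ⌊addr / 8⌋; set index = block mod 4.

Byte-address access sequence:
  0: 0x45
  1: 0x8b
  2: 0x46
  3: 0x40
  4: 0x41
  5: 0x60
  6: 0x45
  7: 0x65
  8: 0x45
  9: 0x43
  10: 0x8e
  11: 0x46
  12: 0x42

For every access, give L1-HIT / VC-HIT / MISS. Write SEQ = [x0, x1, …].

SEQ = [MISS, MISS, L1-HIT, L1-HIT, L1-HIT, MISS, VC-HIT, VC-HIT, VC-HIT, L1-HIT, L1-HIT, L1-HIT, L1-HIT]

0: 0x45 (blk 8, set 0) → MISS  vc=[]
1: 0x8b (blk 17, set 1) → MISS  vc=[]
2: 0x46 (blk 8, set 0) → L1-HIT  vc=[]
3: 0x40 (blk 8, set 0) → L1-HIT  vc=[]
4: 0x41 (blk 8, set 0) → L1-HIT  vc=[]
5: 0x60 (blk 12, set 0) → MISS  vc=[8]
6: 0x45 (blk 8, set 0) → VC-HIT  vc=[12]
7: 0x65 (blk 12, set 0) → VC-HIT  vc=[8]
8: 0x45 (blk 8, set 0) → VC-HIT  vc=[12]
9: 0x43 (blk 8, set 0) → L1-HIT  vc=[12]
10: 0x8e (blk 17, set 1) → L1-HIT  vc=[12]
11: 0x46 (blk 8, set 0) → L1-HIT  vc=[12]
12: 0x42 (blk 8, set 0) → L1-HIT  vc=[12]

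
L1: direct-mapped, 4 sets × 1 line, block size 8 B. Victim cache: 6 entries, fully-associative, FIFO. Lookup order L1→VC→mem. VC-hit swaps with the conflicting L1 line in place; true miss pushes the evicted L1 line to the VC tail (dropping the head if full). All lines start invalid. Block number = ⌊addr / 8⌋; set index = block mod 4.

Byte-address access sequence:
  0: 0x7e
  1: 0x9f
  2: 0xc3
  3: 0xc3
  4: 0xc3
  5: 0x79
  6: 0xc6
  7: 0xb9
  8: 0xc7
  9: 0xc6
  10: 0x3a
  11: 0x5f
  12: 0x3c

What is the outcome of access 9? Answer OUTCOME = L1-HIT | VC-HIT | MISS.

#0 0x7e→b15/s3 MISS; vc=[]
#1 0x9f→b19/s3 MISS; vc=[15]
#2 0xc3→b24/s0 MISS; vc=[15]
#3 0xc3→b24/s0 L1-HIT; vc=[15]
#4 0xc3→b24/s0 L1-HIT; vc=[15]
#5 0x79→b15/s3 VC-HIT; vc=[19]
#6 0xc6→b24/s0 L1-HIT; vc=[19]
#7 0xb9→b23/s3 MISS; vc=[19,15]
#8 0xc7→b24/s0 L1-HIT; vc=[19,15]
#9 0xc6→b24/s0 L1-HIT; vc=[19,15]
#10 0x3a→b7/s3 MISS; vc=[19,15,23]
#11 0x5f→b11/s3 MISS; vc=[19,15,23,7]
#12 0x3c→b7/s3 VC-HIT; vc=[19,15,23,11]

OUTCOME = L1-HIT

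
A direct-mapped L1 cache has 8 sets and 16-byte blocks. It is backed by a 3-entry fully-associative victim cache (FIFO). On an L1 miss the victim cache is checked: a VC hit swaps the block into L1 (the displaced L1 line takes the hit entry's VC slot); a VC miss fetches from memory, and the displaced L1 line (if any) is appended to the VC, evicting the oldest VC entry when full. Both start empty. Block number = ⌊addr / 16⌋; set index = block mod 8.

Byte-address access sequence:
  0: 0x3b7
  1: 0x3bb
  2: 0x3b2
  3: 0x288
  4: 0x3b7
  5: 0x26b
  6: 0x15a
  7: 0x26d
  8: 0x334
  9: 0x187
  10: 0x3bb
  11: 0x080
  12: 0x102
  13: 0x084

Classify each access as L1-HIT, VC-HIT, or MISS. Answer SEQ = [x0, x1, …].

SEQ = [MISS, L1-HIT, L1-HIT, MISS, L1-HIT, MISS, MISS, L1-HIT, MISS, MISS, VC-HIT, MISS, MISS, VC-HIT]

0: 0x3b7 (blk 59, set 3) → MISS  vc=[]
1: 0x3bb (blk 59, set 3) → L1-HIT  vc=[]
2: 0x3b2 (blk 59, set 3) → L1-HIT  vc=[]
3: 0x288 (blk 40, set 0) → MISS  vc=[]
4: 0x3b7 (blk 59, set 3) → L1-HIT  vc=[]
5: 0x26b (blk 38, set 6) → MISS  vc=[]
6: 0x15a (blk 21, set 5) → MISS  vc=[]
7: 0x26d (blk 38, set 6) → L1-HIT  vc=[]
8: 0x334 (blk 51, set 3) → MISS  vc=[59]
9: 0x187 (blk 24, set 0) → MISS  vc=[59, 40]
10: 0x3bb (blk 59, set 3) → VC-HIT  vc=[51, 40]
11: 0x80 (blk 8, set 0) → MISS  vc=[51, 40, 24]
12: 0x102 (blk 16, set 0) → MISS  vc=[40, 24, 8]
13: 0x84 (blk 8, set 0) → VC-HIT  vc=[40, 24, 16]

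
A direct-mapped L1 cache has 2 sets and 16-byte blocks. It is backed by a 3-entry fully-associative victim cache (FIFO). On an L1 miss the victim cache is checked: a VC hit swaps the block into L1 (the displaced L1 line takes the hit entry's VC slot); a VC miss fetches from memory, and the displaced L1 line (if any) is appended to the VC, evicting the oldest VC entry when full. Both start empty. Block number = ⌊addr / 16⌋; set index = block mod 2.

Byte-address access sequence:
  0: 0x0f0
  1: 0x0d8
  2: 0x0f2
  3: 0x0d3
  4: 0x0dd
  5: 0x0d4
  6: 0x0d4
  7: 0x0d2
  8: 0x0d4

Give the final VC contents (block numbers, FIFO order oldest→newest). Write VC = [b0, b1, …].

  [0] addr=0xf0 blk=15 s=1: MISS | VC []
  [1] addr=0xd8 blk=13 s=1: MISS | VC [15]
  [2] addr=0xf2 blk=15 s=1: VC-HIT | VC [13]
  [3] addr=0xd3 blk=13 s=1: VC-HIT | VC [15]
  [4] addr=0xdd blk=13 s=1: L1-HIT | VC [15]
  [5] addr=0xd4 blk=13 s=1: L1-HIT | VC [15]
  [6] addr=0xd4 blk=13 s=1: L1-HIT | VC [15]
  [7] addr=0xd2 blk=13 s=1: L1-HIT | VC [15]
  [8] addr=0xd4 blk=13 s=1: L1-HIT | VC [15]

VC = [15]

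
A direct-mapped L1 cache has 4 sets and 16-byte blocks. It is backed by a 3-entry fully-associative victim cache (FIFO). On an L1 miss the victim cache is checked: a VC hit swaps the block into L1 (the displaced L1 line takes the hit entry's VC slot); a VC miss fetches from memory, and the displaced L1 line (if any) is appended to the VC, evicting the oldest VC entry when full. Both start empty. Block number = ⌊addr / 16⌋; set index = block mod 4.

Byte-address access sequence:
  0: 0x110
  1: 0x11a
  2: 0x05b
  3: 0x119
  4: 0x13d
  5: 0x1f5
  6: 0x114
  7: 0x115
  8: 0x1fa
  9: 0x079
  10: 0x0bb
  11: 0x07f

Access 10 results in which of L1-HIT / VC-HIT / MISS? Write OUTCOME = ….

#0 0x110→b17/s1 MISS; vc=[]
#1 0x11a→b17/s1 L1-HIT; vc=[]
#2 0x5b→b5/s1 MISS; vc=[17]
#3 0x119→b17/s1 VC-HIT; vc=[5]
#4 0x13d→b19/s3 MISS; vc=[5]
#5 0x1f5→b31/s3 MISS; vc=[5,19]
#6 0x114→b17/s1 L1-HIT; vc=[5,19]
#7 0x115→b17/s1 L1-HIT; vc=[5,19]
#8 0x1fa→b31/s3 L1-HIT; vc=[5,19]
#9 0x79→b7/s3 MISS; vc=[5,19,31]
#10 0xbb→b11/s3 MISS; vc=[19,31,7]
#11 0x7f→b7/s3 VC-HIT; vc=[19,31,11]

OUTCOME = MISS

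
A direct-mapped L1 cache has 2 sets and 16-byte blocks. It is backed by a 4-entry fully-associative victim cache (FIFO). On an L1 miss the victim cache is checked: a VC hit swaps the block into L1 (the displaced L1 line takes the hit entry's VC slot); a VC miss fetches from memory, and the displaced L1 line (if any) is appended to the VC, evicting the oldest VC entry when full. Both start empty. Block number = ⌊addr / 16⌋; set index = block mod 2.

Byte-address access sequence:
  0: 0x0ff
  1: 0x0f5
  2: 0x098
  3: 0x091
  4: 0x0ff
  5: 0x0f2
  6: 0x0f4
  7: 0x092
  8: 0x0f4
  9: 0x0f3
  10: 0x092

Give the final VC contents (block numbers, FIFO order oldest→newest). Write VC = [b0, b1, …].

VC = [15]

0: 0xff (blk 15, set 1) → MISS  vc=[]
1: 0xf5 (blk 15, set 1) → L1-HIT  vc=[]
2: 0x98 (blk 9, set 1) → MISS  vc=[15]
3: 0x91 (blk 9, set 1) → L1-HIT  vc=[15]
4: 0xff (blk 15, set 1) → VC-HIT  vc=[9]
5: 0xf2 (blk 15, set 1) → L1-HIT  vc=[9]
6: 0xf4 (blk 15, set 1) → L1-HIT  vc=[9]
7: 0x92 (blk 9, set 1) → VC-HIT  vc=[15]
8: 0xf4 (blk 15, set 1) → VC-HIT  vc=[9]
9: 0xf3 (blk 15, set 1) → L1-HIT  vc=[9]
10: 0x92 (blk 9, set 1) → VC-HIT  vc=[15]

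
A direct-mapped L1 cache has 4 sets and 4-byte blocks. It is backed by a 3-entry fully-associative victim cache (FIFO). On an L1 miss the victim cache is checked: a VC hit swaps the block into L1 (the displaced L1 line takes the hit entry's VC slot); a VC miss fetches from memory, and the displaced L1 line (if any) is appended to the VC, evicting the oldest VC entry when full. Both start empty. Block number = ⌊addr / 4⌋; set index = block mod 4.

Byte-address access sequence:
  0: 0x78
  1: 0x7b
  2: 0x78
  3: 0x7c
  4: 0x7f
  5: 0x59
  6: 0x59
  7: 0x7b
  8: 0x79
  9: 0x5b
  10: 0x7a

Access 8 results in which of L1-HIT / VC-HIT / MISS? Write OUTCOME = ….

0: 0x78 (blk 30, set 2) → MISS  vc=[]
1: 0x7b (blk 30, set 2) → L1-HIT  vc=[]
2: 0x78 (blk 30, set 2) → L1-HIT  vc=[]
3: 0x7c (blk 31, set 3) → MISS  vc=[]
4: 0x7f (blk 31, set 3) → L1-HIT  vc=[]
5: 0x59 (blk 22, set 2) → MISS  vc=[30]
6: 0x59 (blk 22, set 2) → L1-HIT  vc=[30]
7: 0x7b (blk 30, set 2) → VC-HIT  vc=[22]
8: 0x79 (blk 30, set 2) → L1-HIT  vc=[22]
9: 0x5b (blk 22, set 2) → VC-HIT  vc=[30]
10: 0x7a (blk 30, set 2) → VC-HIT  vc=[22]

OUTCOME = L1-HIT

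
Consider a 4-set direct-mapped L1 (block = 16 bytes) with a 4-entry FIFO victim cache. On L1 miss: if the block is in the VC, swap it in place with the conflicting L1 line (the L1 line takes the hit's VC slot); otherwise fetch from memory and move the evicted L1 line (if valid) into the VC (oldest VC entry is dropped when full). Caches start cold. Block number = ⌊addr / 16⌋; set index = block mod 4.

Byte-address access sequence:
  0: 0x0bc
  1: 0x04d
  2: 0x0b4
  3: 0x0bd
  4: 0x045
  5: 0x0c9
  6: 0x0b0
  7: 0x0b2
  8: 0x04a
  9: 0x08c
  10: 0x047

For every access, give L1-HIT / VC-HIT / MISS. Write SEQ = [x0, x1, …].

  [0] addr=0xbc blk=11 s=3: MISS | VC []
  [1] addr=0x4d blk=4 s=0: MISS | VC []
  [2] addr=0xb4 blk=11 s=3: L1-HIT | VC []
  [3] addr=0xbd blk=11 s=3: L1-HIT | VC []
  [4] addr=0x45 blk=4 s=0: L1-HIT | VC []
  [5] addr=0xc9 blk=12 s=0: MISS | VC [4]
  [6] addr=0xb0 blk=11 s=3: L1-HIT | VC [4]
  [7] addr=0xb2 blk=11 s=3: L1-HIT | VC [4]
  [8] addr=0x4a blk=4 s=0: VC-HIT | VC [12]
  [9] addr=0x8c blk=8 s=0: MISS | VC [12, 4]
  [10] addr=0x47 blk=4 s=0: VC-HIT | VC [12, 8]

SEQ = [MISS, MISS, L1-HIT, L1-HIT, L1-HIT, MISS, L1-HIT, L1-HIT, VC-HIT, MISS, VC-HIT]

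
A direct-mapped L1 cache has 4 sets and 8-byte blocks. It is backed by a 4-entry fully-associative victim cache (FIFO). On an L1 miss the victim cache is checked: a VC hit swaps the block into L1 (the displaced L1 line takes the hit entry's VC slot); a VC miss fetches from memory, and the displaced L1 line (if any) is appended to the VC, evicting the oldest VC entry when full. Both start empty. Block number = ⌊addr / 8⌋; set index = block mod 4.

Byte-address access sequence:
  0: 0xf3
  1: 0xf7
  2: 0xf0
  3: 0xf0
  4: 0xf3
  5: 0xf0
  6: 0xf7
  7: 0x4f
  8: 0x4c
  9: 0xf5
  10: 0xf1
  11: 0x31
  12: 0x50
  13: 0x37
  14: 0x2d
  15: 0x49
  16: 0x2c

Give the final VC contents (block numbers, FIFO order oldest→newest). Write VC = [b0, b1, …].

VC = [30, 10, 9]

#0 0xf3→b30/s2 MISS; vc=[]
#1 0xf7→b30/s2 L1-HIT; vc=[]
#2 0xf0→b30/s2 L1-HIT; vc=[]
#3 0xf0→b30/s2 L1-HIT; vc=[]
#4 0xf3→b30/s2 L1-HIT; vc=[]
#5 0xf0→b30/s2 L1-HIT; vc=[]
#6 0xf7→b30/s2 L1-HIT; vc=[]
#7 0x4f→b9/s1 MISS; vc=[]
#8 0x4c→b9/s1 L1-HIT; vc=[]
#9 0xf5→b30/s2 L1-HIT; vc=[]
#10 0xf1→b30/s2 L1-HIT; vc=[]
#11 0x31→b6/s2 MISS; vc=[30]
#12 0x50→b10/s2 MISS; vc=[30,6]
#13 0x37→b6/s2 VC-HIT; vc=[30,10]
#14 0x2d→b5/s1 MISS; vc=[30,10,9]
#15 0x49→b9/s1 VC-HIT; vc=[30,10,5]
#16 0x2c→b5/s1 VC-HIT; vc=[30,10,9]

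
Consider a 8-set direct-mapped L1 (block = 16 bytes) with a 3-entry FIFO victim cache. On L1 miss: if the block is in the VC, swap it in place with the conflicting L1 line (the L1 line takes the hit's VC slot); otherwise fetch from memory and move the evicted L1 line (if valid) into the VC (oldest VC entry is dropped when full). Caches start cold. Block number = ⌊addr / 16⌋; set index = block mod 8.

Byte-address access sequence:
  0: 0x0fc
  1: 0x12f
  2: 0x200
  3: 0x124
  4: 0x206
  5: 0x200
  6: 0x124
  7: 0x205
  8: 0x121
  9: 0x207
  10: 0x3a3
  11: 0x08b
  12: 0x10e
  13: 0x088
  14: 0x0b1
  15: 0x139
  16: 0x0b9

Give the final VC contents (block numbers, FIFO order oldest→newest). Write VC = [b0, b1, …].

0: 0xfc (blk 15, set 7) → MISS  vc=[]
1: 0x12f (blk 18, set 2) → MISS  vc=[]
2: 0x200 (blk 32, set 0) → MISS  vc=[]
3: 0x124 (blk 18, set 2) → L1-HIT  vc=[]
4: 0x206 (blk 32, set 0) → L1-HIT  vc=[]
5: 0x200 (blk 32, set 0) → L1-HIT  vc=[]
6: 0x124 (blk 18, set 2) → L1-HIT  vc=[]
7: 0x205 (blk 32, set 0) → L1-HIT  vc=[]
8: 0x121 (blk 18, set 2) → L1-HIT  vc=[]
9: 0x207 (blk 32, set 0) → L1-HIT  vc=[]
10: 0x3a3 (blk 58, set 2) → MISS  vc=[18]
11: 0x8b (blk 8, set 0) → MISS  vc=[18, 32]
12: 0x10e (blk 16, set 0) → MISS  vc=[18, 32, 8]
13: 0x88 (blk 8, set 0) → VC-HIT  vc=[18, 32, 16]
14: 0xb1 (blk 11, set 3) → MISS  vc=[18, 32, 16]
15: 0x139 (blk 19, set 3) → MISS  vc=[32, 16, 11]
16: 0xb9 (blk 11, set 3) → VC-HIT  vc=[32, 16, 19]

VC = [32, 16, 19]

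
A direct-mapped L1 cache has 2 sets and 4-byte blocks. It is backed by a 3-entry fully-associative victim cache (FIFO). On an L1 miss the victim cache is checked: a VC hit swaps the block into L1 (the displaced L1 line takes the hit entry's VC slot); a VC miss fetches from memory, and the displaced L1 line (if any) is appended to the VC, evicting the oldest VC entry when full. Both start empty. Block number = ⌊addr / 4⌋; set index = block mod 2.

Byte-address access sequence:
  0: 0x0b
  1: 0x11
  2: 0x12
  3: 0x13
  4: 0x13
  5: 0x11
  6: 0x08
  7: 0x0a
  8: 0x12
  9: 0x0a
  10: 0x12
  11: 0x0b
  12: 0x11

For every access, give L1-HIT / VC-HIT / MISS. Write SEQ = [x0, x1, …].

SEQ = [MISS, MISS, L1-HIT, L1-HIT, L1-HIT, L1-HIT, VC-HIT, L1-HIT, VC-HIT, VC-HIT, VC-HIT, VC-HIT, VC-HIT]

  [0] addr=0xb blk=2 s=0: MISS | VC []
  [1] addr=0x11 blk=4 s=0: MISS | VC [2]
  [2] addr=0x12 blk=4 s=0: L1-HIT | VC [2]
  [3] addr=0x13 blk=4 s=0: L1-HIT | VC [2]
  [4] addr=0x13 blk=4 s=0: L1-HIT | VC [2]
  [5] addr=0x11 blk=4 s=0: L1-HIT | VC [2]
  [6] addr=0x8 blk=2 s=0: VC-HIT | VC [4]
  [7] addr=0xa blk=2 s=0: L1-HIT | VC [4]
  [8] addr=0x12 blk=4 s=0: VC-HIT | VC [2]
  [9] addr=0xa blk=2 s=0: VC-HIT | VC [4]
  [10] addr=0x12 blk=4 s=0: VC-HIT | VC [2]
  [11] addr=0xb blk=2 s=0: VC-HIT | VC [4]
  [12] addr=0x11 blk=4 s=0: VC-HIT | VC [2]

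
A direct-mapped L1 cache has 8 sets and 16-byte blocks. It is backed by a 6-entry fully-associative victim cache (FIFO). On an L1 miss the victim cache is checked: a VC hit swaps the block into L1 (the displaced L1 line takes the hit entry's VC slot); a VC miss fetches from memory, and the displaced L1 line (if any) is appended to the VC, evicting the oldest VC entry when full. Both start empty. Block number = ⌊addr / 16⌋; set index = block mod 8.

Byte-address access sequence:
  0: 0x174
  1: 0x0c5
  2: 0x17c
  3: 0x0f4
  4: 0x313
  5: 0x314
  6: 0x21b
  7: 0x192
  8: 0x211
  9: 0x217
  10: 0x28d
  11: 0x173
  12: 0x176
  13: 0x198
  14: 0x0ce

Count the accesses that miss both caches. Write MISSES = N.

#0 0x174→b23/s7 MISS; vc=[]
#1 0xc5→b12/s4 MISS; vc=[]
#2 0x17c→b23/s7 L1-HIT; vc=[]
#3 0xf4→b15/s7 MISS; vc=[23]
#4 0x313→b49/s1 MISS; vc=[23]
#5 0x314→b49/s1 L1-HIT; vc=[23]
#6 0x21b→b33/s1 MISS; vc=[23,49]
#7 0x192→b25/s1 MISS; vc=[23,49,33]
#8 0x211→b33/s1 VC-HIT; vc=[23,49,25]
#9 0x217→b33/s1 L1-HIT; vc=[23,49,25]
#10 0x28d→b40/s0 MISS; vc=[23,49,25]
#11 0x173→b23/s7 VC-HIT; vc=[15,49,25]
#12 0x176→b23/s7 L1-HIT; vc=[15,49,25]
#13 0x198→b25/s1 VC-HIT; vc=[15,49,33]
#14 0xce→b12/s4 L1-HIT; vc=[15,49,33]

MISSES = 7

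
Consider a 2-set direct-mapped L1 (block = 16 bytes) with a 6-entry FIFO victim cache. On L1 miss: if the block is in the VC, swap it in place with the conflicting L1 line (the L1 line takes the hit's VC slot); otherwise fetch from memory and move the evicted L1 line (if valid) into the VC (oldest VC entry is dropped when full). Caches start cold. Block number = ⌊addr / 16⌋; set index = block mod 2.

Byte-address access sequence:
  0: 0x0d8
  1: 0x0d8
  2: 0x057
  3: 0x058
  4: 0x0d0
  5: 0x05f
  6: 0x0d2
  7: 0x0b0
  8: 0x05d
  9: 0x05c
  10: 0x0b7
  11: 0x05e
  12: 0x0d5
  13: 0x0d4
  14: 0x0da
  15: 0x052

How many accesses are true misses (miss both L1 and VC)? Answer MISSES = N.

MISSES = 3

0: 0xd8 (blk 13, set 1) → MISS  vc=[]
1: 0xd8 (blk 13, set 1) → L1-HIT  vc=[]
2: 0x57 (blk 5, set 1) → MISS  vc=[13]
3: 0x58 (blk 5, set 1) → L1-HIT  vc=[13]
4: 0xd0 (blk 13, set 1) → VC-HIT  vc=[5]
5: 0x5f (blk 5, set 1) → VC-HIT  vc=[13]
6: 0xd2 (blk 13, set 1) → VC-HIT  vc=[5]
7: 0xb0 (blk 11, set 1) → MISS  vc=[5, 13]
8: 0x5d (blk 5, set 1) → VC-HIT  vc=[11, 13]
9: 0x5c (blk 5, set 1) → L1-HIT  vc=[11, 13]
10: 0xb7 (blk 11, set 1) → VC-HIT  vc=[5, 13]
11: 0x5e (blk 5, set 1) → VC-HIT  vc=[11, 13]
12: 0xd5 (blk 13, set 1) → VC-HIT  vc=[11, 5]
13: 0xd4 (blk 13, set 1) → L1-HIT  vc=[11, 5]
14: 0xda (blk 13, set 1) → L1-HIT  vc=[11, 5]
15: 0x52 (blk 5, set 1) → VC-HIT  vc=[11, 13]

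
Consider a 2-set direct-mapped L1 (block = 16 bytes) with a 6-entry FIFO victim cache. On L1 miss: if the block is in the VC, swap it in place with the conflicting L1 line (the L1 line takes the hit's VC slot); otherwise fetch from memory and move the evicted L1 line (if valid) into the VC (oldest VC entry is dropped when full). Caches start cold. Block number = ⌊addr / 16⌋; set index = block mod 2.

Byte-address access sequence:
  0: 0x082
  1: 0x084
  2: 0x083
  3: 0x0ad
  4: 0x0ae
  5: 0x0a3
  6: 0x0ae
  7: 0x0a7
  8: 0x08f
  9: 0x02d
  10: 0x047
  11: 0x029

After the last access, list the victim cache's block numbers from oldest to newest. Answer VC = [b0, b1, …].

VC = [10, 8, 4]

  [0] addr=0x82 blk=8 s=0: MISS | VC []
  [1] addr=0x84 blk=8 s=0: L1-HIT | VC []
  [2] addr=0x83 blk=8 s=0: L1-HIT | VC []
  [3] addr=0xad blk=10 s=0: MISS | VC [8]
  [4] addr=0xae blk=10 s=0: L1-HIT | VC [8]
  [5] addr=0xa3 blk=10 s=0: L1-HIT | VC [8]
  [6] addr=0xae blk=10 s=0: L1-HIT | VC [8]
  [7] addr=0xa7 blk=10 s=0: L1-HIT | VC [8]
  [8] addr=0x8f blk=8 s=0: VC-HIT | VC [10]
  [9] addr=0x2d blk=2 s=0: MISS | VC [10, 8]
  [10] addr=0x47 blk=4 s=0: MISS | VC [10, 8, 2]
  [11] addr=0x29 blk=2 s=0: VC-HIT | VC [10, 8, 4]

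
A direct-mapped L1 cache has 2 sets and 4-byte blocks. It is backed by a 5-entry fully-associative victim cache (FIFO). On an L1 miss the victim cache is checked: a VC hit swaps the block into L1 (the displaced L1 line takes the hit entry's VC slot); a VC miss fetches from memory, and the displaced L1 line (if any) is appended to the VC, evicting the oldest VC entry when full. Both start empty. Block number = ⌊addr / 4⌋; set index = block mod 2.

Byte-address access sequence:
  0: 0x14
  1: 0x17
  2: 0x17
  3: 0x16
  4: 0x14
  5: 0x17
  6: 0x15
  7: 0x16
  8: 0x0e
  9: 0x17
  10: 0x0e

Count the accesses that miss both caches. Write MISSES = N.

MISSES = 2

0: 0x14 (blk 5, set 1) → MISS  vc=[]
1: 0x17 (blk 5, set 1) → L1-HIT  vc=[]
2: 0x17 (blk 5, set 1) → L1-HIT  vc=[]
3: 0x16 (blk 5, set 1) → L1-HIT  vc=[]
4: 0x14 (blk 5, set 1) → L1-HIT  vc=[]
5: 0x17 (blk 5, set 1) → L1-HIT  vc=[]
6: 0x15 (blk 5, set 1) → L1-HIT  vc=[]
7: 0x16 (blk 5, set 1) → L1-HIT  vc=[]
8: 0xe (blk 3, set 1) → MISS  vc=[5]
9: 0x17 (blk 5, set 1) → VC-HIT  vc=[3]
10: 0xe (blk 3, set 1) → VC-HIT  vc=[5]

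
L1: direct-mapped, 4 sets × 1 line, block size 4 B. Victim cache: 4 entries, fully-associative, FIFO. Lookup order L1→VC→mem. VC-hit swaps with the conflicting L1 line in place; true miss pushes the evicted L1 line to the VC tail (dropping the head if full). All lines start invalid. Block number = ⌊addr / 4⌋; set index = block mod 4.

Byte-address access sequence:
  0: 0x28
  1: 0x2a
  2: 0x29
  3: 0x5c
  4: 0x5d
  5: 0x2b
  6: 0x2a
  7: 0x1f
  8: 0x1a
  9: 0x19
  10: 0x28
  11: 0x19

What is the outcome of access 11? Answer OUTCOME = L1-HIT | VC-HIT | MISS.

OUTCOME = VC-HIT

0: 0x28 (blk 10, set 2) → MISS  vc=[]
1: 0x2a (blk 10, set 2) → L1-HIT  vc=[]
2: 0x29 (blk 10, set 2) → L1-HIT  vc=[]
3: 0x5c (blk 23, set 3) → MISS  vc=[]
4: 0x5d (blk 23, set 3) → L1-HIT  vc=[]
5: 0x2b (blk 10, set 2) → L1-HIT  vc=[]
6: 0x2a (blk 10, set 2) → L1-HIT  vc=[]
7: 0x1f (blk 7, set 3) → MISS  vc=[23]
8: 0x1a (blk 6, set 2) → MISS  vc=[23, 10]
9: 0x19 (blk 6, set 2) → L1-HIT  vc=[23, 10]
10: 0x28 (blk 10, set 2) → VC-HIT  vc=[23, 6]
11: 0x19 (blk 6, set 2) → VC-HIT  vc=[23, 10]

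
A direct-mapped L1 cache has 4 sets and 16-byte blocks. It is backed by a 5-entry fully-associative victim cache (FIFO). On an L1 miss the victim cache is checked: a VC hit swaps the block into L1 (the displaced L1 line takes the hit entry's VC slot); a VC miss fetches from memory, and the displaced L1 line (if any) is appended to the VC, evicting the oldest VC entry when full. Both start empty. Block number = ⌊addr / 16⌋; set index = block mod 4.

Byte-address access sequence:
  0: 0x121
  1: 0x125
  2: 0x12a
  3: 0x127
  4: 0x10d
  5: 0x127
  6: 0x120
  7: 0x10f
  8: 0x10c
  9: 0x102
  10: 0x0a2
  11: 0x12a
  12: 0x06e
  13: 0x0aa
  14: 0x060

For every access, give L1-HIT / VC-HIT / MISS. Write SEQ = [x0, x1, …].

  [0] addr=0x121 blk=18 s=2: MISS | VC []
  [1] addr=0x125 blk=18 s=2: L1-HIT | VC []
  [2] addr=0x12a blk=18 s=2: L1-HIT | VC []
  [3] addr=0x127 blk=18 s=2: L1-HIT | VC []
  [4] addr=0x10d blk=16 s=0: MISS | VC []
  [5] addr=0x127 blk=18 s=2: L1-HIT | VC []
  [6] addr=0x120 blk=18 s=2: L1-HIT | VC []
  [7] addr=0x10f blk=16 s=0: L1-HIT | VC []
  [8] addr=0x10c blk=16 s=0: L1-HIT | VC []
  [9] addr=0x102 blk=16 s=0: L1-HIT | VC []
  [10] addr=0xa2 blk=10 s=2: MISS | VC [18]
  [11] addr=0x12a blk=18 s=2: VC-HIT | VC [10]
  [12] addr=0x6e blk=6 s=2: MISS | VC [10, 18]
  [13] addr=0xaa blk=10 s=2: VC-HIT | VC [6, 18]
  [14] addr=0x60 blk=6 s=2: VC-HIT | VC [10, 18]

SEQ = [MISS, L1-HIT, L1-HIT, L1-HIT, MISS, L1-HIT, L1-HIT, L1-HIT, L1-HIT, L1-HIT, MISS, VC-HIT, MISS, VC-HIT, VC-HIT]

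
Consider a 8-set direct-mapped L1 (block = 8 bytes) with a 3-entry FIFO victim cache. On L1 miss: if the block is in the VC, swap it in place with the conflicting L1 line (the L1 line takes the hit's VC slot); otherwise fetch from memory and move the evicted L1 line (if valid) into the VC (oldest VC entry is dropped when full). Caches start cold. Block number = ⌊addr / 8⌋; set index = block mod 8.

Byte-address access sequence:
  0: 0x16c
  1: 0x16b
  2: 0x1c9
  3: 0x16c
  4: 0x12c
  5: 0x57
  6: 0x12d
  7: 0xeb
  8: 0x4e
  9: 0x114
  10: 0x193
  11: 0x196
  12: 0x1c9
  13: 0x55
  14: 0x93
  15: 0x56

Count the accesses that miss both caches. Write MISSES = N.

0: 0x16c (blk 45, set 5) → MISS  vc=[]
1: 0x16b (blk 45, set 5) → L1-HIT  vc=[]
2: 0x1c9 (blk 57, set 1) → MISS  vc=[]
3: 0x16c (blk 45, set 5) → L1-HIT  vc=[]
4: 0x12c (blk 37, set 5) → MISS  vc=[45]
5: 0x57 (blk 10, set 2) → MISS  vc=[45]
6: 0x12d (blk 37, set 5) → L1-HIT  vc=[45]
7: 0xeb (blk 29, set 5) → MISS  vc=[45, 37]
8: 0x4e (blk 9, set 1) → MISS  vc=[45, 37, 57]
9: 0x114 (blk 34, set 2) → MISS  vc=[37, 57, 10]
10: 0x193 (blk 50, set 2) → MISS  vc=[57, 10, 34]
11: 0x196 (blk 50, set 2) → L1-HIT  vc=[57, 10, 34]
12: 0x1c9 (blk 57, set 1) → VC-HIT  vc=[9, 10, 34]
13: 0x55 (blk 10, set 2) → VC-HIT  vc=[9, 50, 34]
14: 0x93 (blk 18, set 2) → MISS  vc=[50, 34, 10]
15: 0x56 (blk 10, set 2) → VC-HIT  vc=[50, 34, 18]

MISSES = 9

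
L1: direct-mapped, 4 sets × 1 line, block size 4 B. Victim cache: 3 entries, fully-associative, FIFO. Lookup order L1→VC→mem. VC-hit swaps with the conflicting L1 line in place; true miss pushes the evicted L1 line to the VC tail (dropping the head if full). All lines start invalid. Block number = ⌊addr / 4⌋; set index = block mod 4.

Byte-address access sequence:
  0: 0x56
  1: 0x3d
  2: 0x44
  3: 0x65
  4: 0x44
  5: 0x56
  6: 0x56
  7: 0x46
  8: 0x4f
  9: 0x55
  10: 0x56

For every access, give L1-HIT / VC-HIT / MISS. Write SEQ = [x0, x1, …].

SEQ = [MISS, MISS, MISS, MISS, VC-HIT, VC-HIT, L1-HIT, VC-HIT, MISS, VC-HIT, L1-HIT]

0: 0x56 (blk 21, set 1) → MISS  vc=[]
1: 0x3d (blk 15, set 3) → MISS  vc=[]
2: 0x44 (blk 17, set 1) → MISS  vc=[21]
3: 0x65 (blk 25, set 1) → MISS  vc=[21, 17]
4: 0x44 (blk 17, set 1) → VC-HIT  vc=[21, 25]
5: 0x56 (blk 21, set 1) → VC-HIT  vc=[17, 25]
6: 0x56 (blk 21, set 1) → L1-HIT  vc=[17, 25]
7: 0x46 (blk 17, set 1) → VC-HIT  vc=[21, 25]
8: 0x4f (blk 19, set 3) → MISS  vc=[21, 25, 15]
9: 0x55 (blk 21, set 1) → VC-HIT  vc=[17, 25, 15]
10: 0x56 (blk 21, set 1) → L1-HIT  vc=[17, 25, 15]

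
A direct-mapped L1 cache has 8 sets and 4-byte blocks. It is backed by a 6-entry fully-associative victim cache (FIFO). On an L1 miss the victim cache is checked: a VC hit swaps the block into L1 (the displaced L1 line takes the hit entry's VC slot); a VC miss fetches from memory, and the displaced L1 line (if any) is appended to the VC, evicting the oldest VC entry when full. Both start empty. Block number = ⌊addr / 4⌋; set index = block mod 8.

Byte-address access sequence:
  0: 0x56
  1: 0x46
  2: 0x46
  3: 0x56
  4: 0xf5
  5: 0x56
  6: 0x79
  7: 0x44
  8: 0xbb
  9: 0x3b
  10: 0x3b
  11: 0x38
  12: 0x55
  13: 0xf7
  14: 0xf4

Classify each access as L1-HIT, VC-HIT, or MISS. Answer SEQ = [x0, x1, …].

#0 0x56→b21/s5 MISS; vc=[]
#1 0x46→b17/s1 MISS; vc=[]
#2 0x46→b17/s1 L1-HIT; vc=[]
#3 0x56→b21/s5 L1-HIT; vc=[]
#4 0xf5→b61/s5 MISS; vc=[21]
#5 0x56→b21/s5 VC-HIT; vc=[61]
#6 0x79→b30/s6 MISS; vc=[61]
#7 0x44→b17/s1 L1-HIT; vc=[61]
#8 0xbb→b46/s6 MISS; vc=[61,30]
#9 0x3b→b14/s6 MISS; vc=[61,30,46]
#10 0x3b→b14/s6 L1-HIT; vc=[61,30,46]
#11 0x38→b14/s6 L1-HIT; vc=[61,30,46]
#12 0x55→b21/s5 L1-HIT; vc=[61,30,46]
#13 0xf7→b61/s5 VC-HIT; vc=[21,30,46]
#14 0xf4→b61/s5 L1-HIT; vc=[21,30,46]

SEQ = [MISS, MISS, L1-HIT, L1-HIT, MISS, VC-HIT, MISS, L1-HIT, MISS, MISS, L1-HIT, L1-HIT, L1-HIT, VC-HIT, L1-HIT]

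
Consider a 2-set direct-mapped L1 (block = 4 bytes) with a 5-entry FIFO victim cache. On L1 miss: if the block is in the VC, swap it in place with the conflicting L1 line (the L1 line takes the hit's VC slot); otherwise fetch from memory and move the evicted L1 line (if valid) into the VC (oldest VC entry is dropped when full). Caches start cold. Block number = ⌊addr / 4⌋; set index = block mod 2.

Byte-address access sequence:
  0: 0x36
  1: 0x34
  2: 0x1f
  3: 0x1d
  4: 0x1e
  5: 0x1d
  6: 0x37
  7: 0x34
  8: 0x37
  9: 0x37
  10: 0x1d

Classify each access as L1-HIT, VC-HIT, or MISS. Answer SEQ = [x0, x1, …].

#0 0x36→b13/s1 MISS; vc=[]
#1 0x34→b13/s1 L1-HIT; vc=[]
#2 0x1f→b7/s1 MISS; vc=[13]
#3 0x1d→b7/s1 L1-HIT; vc=[13]
#4 0x1e→b7/s1 L1-HIT; vc=[13]
#5 0x1d→b7/s1 L1-HIT; vc=[13]
#6 0x37→b13/s1 VC-HIT; vc=[7]
#7 0x34→b13/s1 L1-HIT; vc=[7]
#8 0x37→b13/s1 L1-HIT; vc=[7]
#9 0x37→b13/s1 L1-HIT; vc=[7]
#10 0x1d→b7/s1 VC-HIT; vc=[13]

SEQ = [MISS, L1-HIT, MISS, L1-HIT, L1-HIT, L1-HIT, VC-HIT, L1-HIT, L1-HIT, L1-HIT, VC-HIT]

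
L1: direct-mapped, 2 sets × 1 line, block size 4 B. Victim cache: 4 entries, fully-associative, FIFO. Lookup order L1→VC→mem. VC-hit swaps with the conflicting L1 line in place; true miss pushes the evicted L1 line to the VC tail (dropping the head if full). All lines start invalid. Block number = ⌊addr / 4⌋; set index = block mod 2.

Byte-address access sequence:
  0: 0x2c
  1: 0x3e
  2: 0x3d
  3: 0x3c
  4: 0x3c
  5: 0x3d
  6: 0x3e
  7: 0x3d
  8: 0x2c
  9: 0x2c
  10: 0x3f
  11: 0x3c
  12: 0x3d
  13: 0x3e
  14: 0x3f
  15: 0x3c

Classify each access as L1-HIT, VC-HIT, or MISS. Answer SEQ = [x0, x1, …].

  [0] addr=0x2c blk=11 s=1: MISS | VC []
  [1] addr=0x3e blk=15 s=1: MISS | VC [11]
  [2] addr=0x3d blk=15 s=1: L1-HIT | VC [11]
  [3] addr=0x3c blk=15 s=1: L1-HIT | VC [11]
  [4] addr=0x3c blk=15 s=1: L1-HIT | VC [11]
  [5] addr=0x3d blk=15 s=1: L1-HIT | VC [11]
  [6] addr=0x3e blk=15 s=1: L1-HIT | VC [11]
  [7] addr=0x3d blk=15 s=1: L1-HIT | VC [11]
  [8] addr=0x2c blk=11 s=1: VC-HIT | VC [15]
  [9] addr=0x2c blk=11 s=1: L1-HIT | VC [15]
  [10] addr=0x3f blk=15 s=1: VC-HIT | VC [11]
  [11] addr=0x3c blk=15 s=1: L1-HIT | VC [11]
  [12] addr=0x3d blk=15 s=1: L1-HIT | VC [11]
  [13] addr=0x3e blk=15 s=1: L1-HIT | VC [11]
  [14] addr=0x3f blk=15 s=1: L1-HIT | VC [11]
  [15] addr=0x3c blk=15 s=1: L1-HIT | VC [11]

SEQ = [MISS, MISS, L1-HIT, L1-HIT, L1-HIT, L1-HIT, L1-HIT, L1-HIT, VC-HIT, L1-HIT, VC-HIT, L1-HIT, L1-HIT, L1-HIT, L1-HIT, L1-HIT]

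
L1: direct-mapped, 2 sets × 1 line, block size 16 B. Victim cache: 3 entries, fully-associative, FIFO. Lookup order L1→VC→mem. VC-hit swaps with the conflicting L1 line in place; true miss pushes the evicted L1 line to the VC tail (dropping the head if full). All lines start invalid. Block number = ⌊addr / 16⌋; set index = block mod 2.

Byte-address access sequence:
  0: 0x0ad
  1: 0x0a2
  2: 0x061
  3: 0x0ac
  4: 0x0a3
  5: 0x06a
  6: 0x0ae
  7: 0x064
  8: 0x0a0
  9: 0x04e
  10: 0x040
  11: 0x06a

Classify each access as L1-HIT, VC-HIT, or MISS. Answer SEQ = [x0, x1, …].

0: 0xad (blk 10, set 0) → MISS  vc=[]
1: 0xa2 (blk 10, set 0) → L1-HIT  vc=[]
2: 0x61 (blk 6, set 0) → MISS  vc=[10]
3: 0xac (blk 10, set 0) → VC-HIT  vc=[6]
4: 0xa3 (blk 10, set 0) → L1-HIT  vc=[6]
5: 0x6a (blk 6, set 0) → VC-HIT  vc=[10]
6: 0xae (blk 10, set 0) → VC-HIT  vc=[6]
7: 0x64 (blk 6, set 0) → VC-HIT  vc=[10]
8: 0xa0 (blk 10, set 0) → VC-HIT  vc=[6]
9: 0x4e (blk 4, set 0) → MISS  vc=[6, 10]
10: 0x40 (blk 4, set 0) → L1-HIT  vc=[6, 10]
11: 0x6a (blk 6, set 0) → VC-HIT  vc=[4, 10]

SEQ = [MISS, L1-HIT, MISS, VC-HIT, L1-HIT, VC-HIT, VC-HIT, VC-HIT, VC-HIT, MISS, L1-HIT, VC-HIT]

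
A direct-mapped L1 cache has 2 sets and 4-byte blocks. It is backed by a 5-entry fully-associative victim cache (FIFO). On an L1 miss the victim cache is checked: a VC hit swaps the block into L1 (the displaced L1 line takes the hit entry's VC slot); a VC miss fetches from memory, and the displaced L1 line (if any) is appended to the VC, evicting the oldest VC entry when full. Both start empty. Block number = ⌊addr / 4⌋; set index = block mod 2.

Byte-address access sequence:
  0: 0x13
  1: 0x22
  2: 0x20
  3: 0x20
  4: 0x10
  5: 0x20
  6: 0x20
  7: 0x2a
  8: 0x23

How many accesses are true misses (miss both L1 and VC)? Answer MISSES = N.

MISSES = 3

0: 0x13 (blk 4, set 0) → MISS  vc=[]
1: 0x22 (blk 8, set 0) → MISS  vc=[4]
2: 0x20 (blk 8, set 0) → L1-HIT  vc=[4]
3: 0x20 (blk 8, set 0) → L1-HIT  vc=[4]
4: 0x10 (blk 4, set 0) → VC-HIT  vc=[8]
5: 0x20 (blk 8, set 0) → VC-HIT  vc=[4]
6: 0x20 (blk 8, set 0) → L1-HIT  vc=[4]
7: 0x2a (blk 10, set 0) → MISS  vc=[4, 8]
8: 0x23 (blk 8, set 0) → VC-HIT  vc=[4, 10]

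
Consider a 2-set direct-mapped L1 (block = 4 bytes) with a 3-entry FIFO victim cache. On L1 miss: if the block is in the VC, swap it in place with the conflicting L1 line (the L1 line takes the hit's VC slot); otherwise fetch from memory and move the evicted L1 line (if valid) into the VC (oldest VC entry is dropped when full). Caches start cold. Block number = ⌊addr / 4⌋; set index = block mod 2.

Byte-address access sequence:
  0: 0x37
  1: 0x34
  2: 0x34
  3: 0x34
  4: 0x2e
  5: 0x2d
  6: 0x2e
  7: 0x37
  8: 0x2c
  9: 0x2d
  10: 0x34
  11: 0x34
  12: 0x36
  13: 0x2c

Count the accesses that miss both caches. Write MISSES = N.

MISSES = 2

#0 0x37→b13/s1 MISS; vc=[]
#1 0x34→b13/s1 L1-HIT; vc=[]
#2 0x34→b13/s1 L1-HIT; vc=[]
#3 0x34→b13/s1 L1-HIT; vc=[]
#4 0x2e→b11/s1 MISS; vc=[13]
#5 0x2d→b11/s1 L1-HIT; vc=[13]
#6 0x2e→b11/s1 L1-HIT; vc=[13]
#7 0x37→b13/s1 VC-HIT; vc=[11]
#8 0x2c→b11/s1 VC-HIT; vc=[13]
#9 0x2d→b11/s1 L1-HIT; vc=[13]
#10 0x34→b13/s1 VC-HIT; vc=[11]
#11 0x34→b13/s1 L1-HIT; vc=[11]
#12 0x36→b13/s1 L1-HIT; vc=[11]
#13 0x2c→b11/s1 VC-HIT; vc=[13]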